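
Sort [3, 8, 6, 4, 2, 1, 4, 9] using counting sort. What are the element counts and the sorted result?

Count array: [0, 1, 1, 1, 2, 0, 1, 0, 1, 1]
(count[i] = number of elements equal to i)
Cumulative count: [0, 1, 2, 3, 5, 5, 6, 6, 7, 8]
Sorted: [1, 2, 3, 4, 4, 6, 8, 9]


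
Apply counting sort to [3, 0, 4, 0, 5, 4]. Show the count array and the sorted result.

Count array: [2, 0, 0, 1, 2, 1]
(count[i] = number of elements equal to i)
Cumulative count: [2, 2, 2, 3, 5, 6]
Sorted: [0, 0, 3, 4, 4, 5]


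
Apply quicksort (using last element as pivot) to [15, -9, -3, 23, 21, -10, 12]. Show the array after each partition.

Partition 1: pivot=12 at index 3 -> [-9, -3, -10, 12, 21, 15, 23]
Partition 2: pivot=-10 at index 0 -> [-10, -3, -9, 12, 21, 15, 23]
Partition 3: pivot=-9 at index 1 -> [-10, -9, -3, 12, 21, 15, 23]
Partition 4: pivot=23 at index 6 -> [-10, -9, -3, 12, 21, 15, 23]
Partition 5: pivot=15 at index 4 -> [-10, -9, -3, 12, 15, 21, 23]


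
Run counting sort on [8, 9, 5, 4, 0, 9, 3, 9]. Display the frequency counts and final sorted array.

Count array: [1, 0, 0, 1, 1, 1, 0, 0, 1, 3]
(count[i] = number of elements equal to i)
Cumulative count: [1, 1, 1, 2, 3, 4, 4, 4, 5, 8]
Sorted: [0, 3, 4, 5, 8, 9, 9, 9]


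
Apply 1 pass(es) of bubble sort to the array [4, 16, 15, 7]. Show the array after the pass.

After pass 1: [4, 15, 7, 16] (2 swaps)
Total swaps: 2


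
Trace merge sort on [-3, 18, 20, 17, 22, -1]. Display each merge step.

Divide and conquer:
  Merge [18] + [20] -> [18, 20]
  Merge [-3] + [18, 20] -> [-3, 18, 20]
  Merge [22] + [-1] -> [-1, 22]
  Merge [17] + [-1, 22] -> [-1, 17, 22]
  Merge [-3, 18, 20] + [-1, 17, 22] -> [-3, -1, 17, 18, 20, 22]


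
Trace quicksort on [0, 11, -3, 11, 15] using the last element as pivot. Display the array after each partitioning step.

Partition 1: pivot=15 at index 4 -> [0, 11, -3, 11, 15]
Partition 2: pivot=11 at index 3 -> [0, 11, -3, 11, 15]
Partition 3: pivot=-3 at index 0 -> [-3, 11, 0, 11, 15]
Partition 4: pivot=0 at index 1 -> [-3, 0, 11, 11, 15]


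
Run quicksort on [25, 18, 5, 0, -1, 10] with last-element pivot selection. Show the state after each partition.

Partition 1: pivot=10 at index 3 -> [5, 0, -1, 10, 25, 18]
Partition 2: pivot=-1 at index 0 -> [-1, 0, 5, 10, 25, 18]
Partition 3: pivot=5 at index 2 -> [-1, 0, 5, 10, 25, 18]
Partition 4: pivot=18 at index 4 -> [-1, 0, 5, 10, 18, 25]


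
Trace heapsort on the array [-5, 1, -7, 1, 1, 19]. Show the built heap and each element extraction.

Build heap: [19, 1, -5, 1, 1, -7]
Extract 19: [1, 1, -5, -7, 1, 19]
Extract 1: [1, 1, -5, -7, 1, 19]
Extract 1: [1, -7, -5, 1, 1, 19]
Extract 1: [-5, -7, 1, 1, 1, 19]
Extract -5: [-7, -5, 1, 1, 1, 19]


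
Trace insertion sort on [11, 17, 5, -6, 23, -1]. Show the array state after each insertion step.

First element 11 is already 'sorted'
Insert 17: shifted 0 elements -> [11, 17, 5, -6, 23, -1]
Insert 5: shifted 2 elements -> [5, 11, 17, -6, 23, -1]
Insert -6: shifted 3 elements -> [-6, 5, 11, 17, 23, -1]
Insert 23: shifted 0 elements -> [-6, 5, 11, 17, 23, -1]
Insert -1: shifted 4 elements -> [-6, -1, 5, 11, 17, 23]


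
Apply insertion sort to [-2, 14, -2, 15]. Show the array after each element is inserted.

First element -2 is already 'sorted'
Insert 14: shifted 0 elements -> [-2, 14, -2, 15]
Insert -2: shifted 1 elements -> [-2, -2, 14, 15]
Insert 15: shifted 0 elements -> [-2, -2, 14, 15]


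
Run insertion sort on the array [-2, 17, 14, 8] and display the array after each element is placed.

First element -2 is already 'sorted'
Insert 17: shifted 0 elements -> [-2, 17, 14, 8]
Insert 14: shifted 1 elements -> [-2, 14, 17, 8]
Insert 8: shifted 2 elements -> [-2, 8, 14, 17]


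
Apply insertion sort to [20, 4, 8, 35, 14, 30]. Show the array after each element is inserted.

First element 20 is already 'sorted'
Insert 4: shifted 1 elements -> [4, 20, 8, 35, 14, 30]
Insert 8: shifted 1 elements -> [4, 8, 20, 35, 14, 30]
Insert 35: shifted 0 elements -> [4, 8, 20, 35, 14, 30]
Insert 14: shifted 2 elements -> [4, 8, 14, 20, 35, 30]
Insert 30: shifted 1 elements -> [4, 8, 14, 20, 30, 35]


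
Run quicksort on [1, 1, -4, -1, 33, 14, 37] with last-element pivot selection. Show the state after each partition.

Partition 1: pivot=37 at index 6 -> [1, 1, -4, -1, 33, 14, 37]
Partition 2: pivot=14 at index 4 -> [1, 1, -4, -1, 14, 33, 37]
Partition 3: pivot=-1 at index 1 -> [-4, -1, 1, 1, 14, 33, 37]
Partition 4: pivot=1 at index 3 -> [-4, -1, 1, 1, 14, 33, 37]


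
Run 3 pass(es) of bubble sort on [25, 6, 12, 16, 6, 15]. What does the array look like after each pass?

After pass 1: [6, 12, 16, 6, 15, 25] (5 swaps)
After pass 2: [6, 12, 6, 15, 16, 25] (2 swaps)
After pass 3: [6, 6, 12, 15, 16, 25] (1 swaps)
Total swaps: 8


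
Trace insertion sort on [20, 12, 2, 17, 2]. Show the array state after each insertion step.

First element 20 is already 'sorted'
Insert 12: shifted 1 elements -> [12, 20, 2, 17, 2]
Insert 2: shifted 2 elements -> [2, 12, 20, 17, 2]
Insert 17: shifted 1 elements -> [2, 12, 17, 20, 2]
Insert 2: shifted 3 elements -> [2, 2, 12, 17, 20]


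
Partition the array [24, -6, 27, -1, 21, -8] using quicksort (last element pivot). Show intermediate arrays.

Partition 1: pivot=-8 at index 0 -> [-8, -6, 27, -1, 21, 24]
Partition 2: pivot=24 at index 4 -> [-8, -6, -1, 21, 24, 27]
Partition 3: pivot=21 at index 3 -> [-8, -6, -1, 21, 24, 27]
Partition 4: pivot=-1 at index 2 -> [-8, -6, -1, 21, 24, 27]


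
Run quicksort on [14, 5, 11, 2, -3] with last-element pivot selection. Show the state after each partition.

Partition 1: pivot=-3 at index 0 -> [-3, 5, 11, 2, 14]
Partition 2: pivot=14 at index 4 -> [-3, 5, 11, 2, 14]
Partition 3: pivot=2 at index 1 -> [-3, 2, 11, 5, 14]
Partition 4: pivot=5 at index 2 -> [-3, 2, 5, 11, 14]


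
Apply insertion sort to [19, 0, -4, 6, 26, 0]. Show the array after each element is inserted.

First element 19 is already 'sorted'
Insert 0: shifted 1 elements -> [0, 19, -4, 6, 26, 0]
Insert -4: shifted 2 elements -> [-4, 0, 19, 6, 26, 0]
Insert 6: shifted 1 elements -> [-4, 0, 6, 19, 26, 0]
Insert 26: shifted 0 elements -> [-4, 0, 6, 19, 26, 0]
Insert 0: shifted 3 elements -> [-4, 0, 0, 6, 19, 26]


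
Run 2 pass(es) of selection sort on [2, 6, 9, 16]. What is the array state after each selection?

Pass 1: Select minimum 2 at index 0, swap -> [2, 6, 9, 16]
Pass 2: Select minimum 6 at index 1, swap -> [2, 6, 9, 16]


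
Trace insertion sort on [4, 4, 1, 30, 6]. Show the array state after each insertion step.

First element 4 is already 'sorted'
Insert 4: shifted 0 elements -> [4, 4, 1, 30, 6]
Insert 1: shifted 2 elements -> [1, 4, 4, 30, 6]
Insert 30: shifted 0 elements -> [1, 4, 4, 30, 6]
Insert 6: shifted 1 elements -> [1, 4, 4, 6, 30]


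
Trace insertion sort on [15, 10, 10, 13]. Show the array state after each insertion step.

First element 15 is already 'sorted'
Insert 10: shifted 1 elements -> [10, 15, 10, 13]
Insert 10: shifted 1 elements -> [10, 10, 15, 13]
Insert 13: shifted 1 elements -> [10, 10, 13, 15]


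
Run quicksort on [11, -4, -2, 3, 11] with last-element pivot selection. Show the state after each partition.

Partition 1: pivot=11 at index 4 -> [11, -4, -2, 3, 11]
Partition 2: pivot=3 at index 2 -> [-4, -2, 3, 11, 11]
Partition 3: pivot=-2 at index 1 -> [-4, -2, 3, 11, 11]


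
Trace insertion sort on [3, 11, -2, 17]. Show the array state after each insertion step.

First element 3 is already 'sorted'
Insert 11: shifted 0 elements -> [3, 11, -2, 17]
Insert -2: shifted 2 elements -> [-2, 3, 11, 17]
Insert 17: shifted 0 elements -> [-2, 3, 11, 17]


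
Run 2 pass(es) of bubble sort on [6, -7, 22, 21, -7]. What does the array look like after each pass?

After pass 1: [-7, 6, 21, -7, 22] (3 swaps)
After pass 2: [-7, 6, -7, 21, 22] (1 swaps)
Total swaps: 4


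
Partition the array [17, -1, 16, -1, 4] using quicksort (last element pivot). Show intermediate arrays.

Partition 1: pivot=4 at index 2 -> [-1, -1, 4, 17, 16]
Partition 2: pivot=-1 at index 1 -> [-1, -1, 4, 17, 16]
Partition 3: pivot=16 at index 3 -> [-1, -1, 4, 16, 17]


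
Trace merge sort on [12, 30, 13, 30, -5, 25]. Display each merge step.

Divide and conquer:
  Merge [30] + [13] -> [13, 30]
  Merge [12] + [13, 30] -> [12, 13, 30]
  Merge [-5] + [25] -> [-5, 25]
  Merge [30] + [-5, 25] -> [-5, 25, 30]
  Merge [12, 13, 30] + [-5, 25, 30] -> [-5, 12, 13, 25, 30, 30]


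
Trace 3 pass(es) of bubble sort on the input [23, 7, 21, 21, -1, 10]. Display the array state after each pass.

After pass 1: [7, 21, 21, -1, 10, 23] (5 swaps)
After pass 2: [7, 21, -1, 10, 21, 23] (2 swaps)
After pass 3: [7, -1, 10, 21, 21, 23] (2 swaps)
Total swaps: 9


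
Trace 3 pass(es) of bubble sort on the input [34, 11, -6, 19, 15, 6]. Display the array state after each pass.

After pass 1: [11, -6, 19, 15, 6, 34] (5 swaps)
After pass 2: [-6, 11, 15, 6, 19, 34] (3 swaps)
After pass 3: [-6, 11, 6, 15, 19, 34] (1 swaps)
Total swaps: 9


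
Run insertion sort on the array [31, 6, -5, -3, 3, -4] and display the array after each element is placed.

First element 31 is already 'sorted'
Insert 6: shifted 1 elements -> [6, 31, -5, -3, 3, -4]
Insert -5: shifted 2 elements -> [-5, 6, 31, -3, 3, -4]
Insert -3: shifted 2 elements -> [-5, -3, 6, 31, 3, -4]
Insert 3: shifted 2 elements -> [-5, -3, 3, 6, 31, -4]
Insert -4: shifted 4 elements -> [-5, -4, -3, 3, 6, 31]


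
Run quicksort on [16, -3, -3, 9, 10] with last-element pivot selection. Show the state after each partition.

Partition 1: pivot=10 at index 3 -> [-3, -3, 9, 10, 16]
Partition 2: pivot=9 at index 2 -> [-3, -3, 9, 10, 16]
Partition 3: pivot=-3 at index 1 -> [-3, -3, 9, 10, 16]


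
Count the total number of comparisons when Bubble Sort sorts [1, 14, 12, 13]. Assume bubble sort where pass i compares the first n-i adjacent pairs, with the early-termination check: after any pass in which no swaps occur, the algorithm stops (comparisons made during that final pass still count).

Pass 1: compare adjacent pairs (0,1)..(2,3) = 3 comparison(s), 2 swap(s) -> [1, 12, 13, 14]
Pass 2: compare adjacent pairs (0,1)..(1,2) = 2 comparison(s), 0 swap(s) -> [1, 12, 13, 14]
No swaps in this pass, so bubble sort stops here.
Total comparisons: 3 + 2 = 5


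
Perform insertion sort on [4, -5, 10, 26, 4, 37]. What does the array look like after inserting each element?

First element 4 is already 'sorted'
Insert -5: shifted 1 elements -> [-5, 4, 10, 26, 4, 37]
Insert 10: shifted 0 elements -> [-5, 4, 10, 26, 4, 37]
Insert 26: shifted 0 elements -> [-5, 4, 10, 26, 4, 37]
Insert 4: shifted 2 elements -> [-5, 4, 4, 10, 26, 37]
Insert 37: shifted 0 elements -> [-5, 4, 4, 10, 26, 37]


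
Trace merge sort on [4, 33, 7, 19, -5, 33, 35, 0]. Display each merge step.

Divide and conquer:
  Merge [4] + [33] -> [4, 33]
  Merge [7] + [19] -> [7, 19]
  Merge [4, 33] + [7, 19] -> [4, 7, 19, 33]
  Merge [-5] + [33] -> [-5, 33]
  Merge [35] + [0] -> [0, 35]
  Merge [-5, 33] + [0, 35] -> [-5, 0, 33, 35]
  Merge [4, 7, 19, 33] + [-5, 0, 33, 35] -> [-5, 0, 4, 7, 19, 33, 33, 35]


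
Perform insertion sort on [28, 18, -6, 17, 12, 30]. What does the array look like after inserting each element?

First element 28 is already 'sorted'
Insert 18: shifted 1 elements -> [18, 28, -6, 17, 12, 30]
Insert -6: shifted 2 elements -> [-6, 18, 28, 17, 12, 30]
Insert 17: shifted 2 elements -> [-6, 17, 18, 28, 12, 30]
Insert 12: shifted 3 elements -> [-6, 12, 17, 18, 28, 30]
Insert 30: shifted 0 elements -> [-6, 12, 17, 18, 28, 30]


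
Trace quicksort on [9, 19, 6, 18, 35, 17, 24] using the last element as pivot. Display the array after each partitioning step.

Partition 1: pivot=24 at index 5 -> [9, 19, 6, 18, 17, 24, 35]
Partition 2: pivot=17 at index 2 -> [9, 6, 17, 18, 19, 24, 35]
Partition 3: pivot=6 at index 0 -> [6, 9, 17, 18, 19, 24, 35]
Partition 4: pivot=19 at index 4 -> [6, 9, 17, 18, 19, 24, 35]


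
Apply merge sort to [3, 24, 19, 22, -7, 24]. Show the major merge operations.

Divide and conquer:
  Merge [24] + [19] -> [19, 24]
  Merge [3] + [19, 24] -> [3, 19, 24]
  Merge [-7] + [24] -> [-7, 24]
  Merge [22] + [-7, 24] -> [-7, 22, 24]
  Merge [3, 19, 24] + [-7, 22, 24] -> [-7, 3, 19, 22, 24, 24]


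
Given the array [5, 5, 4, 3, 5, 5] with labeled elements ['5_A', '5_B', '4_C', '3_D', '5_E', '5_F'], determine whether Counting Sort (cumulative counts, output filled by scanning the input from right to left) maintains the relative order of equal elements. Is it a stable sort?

Trace Counting Sort on the labeled array (the key is the number; the letter only tracks identity):
  Counts for values 0..5: [0, 0, 0, 1, 1, 4]
  Cumulative counts: [0, 0, 0, 1, 2, 6]
  Scan right to left: place 5_F at output index 5
  Scan right to left: place 5_E at output index 4
  Scan right to left: place 3_D at output index 0
  Scan right to left: place 4_C at output index 1
  Scan right to left: place 5_B at output index 3
  Scan right to left: place 5_A at output index 2
  Output: [3_D, 4_C, 5_A, 5_B, 5_E, 5_F]
Equal keys:
  value 5: originally 5_A, 5_B, 5_E, 5_F; after sorting 5_A, 5_B, 5_E, 5_F -> order preserved
All equal keys kept their original relative order. Counting Sort is stable: scanning the input right to left with decreasing cumulative counts places later duplicates at later output positions.
Answer: Stable


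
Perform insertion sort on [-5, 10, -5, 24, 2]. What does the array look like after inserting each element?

First element -5 is already 'sorted'
Insert 10: shifted 0 elements -> [-5, 10, -5, 24, 2]
Insert -5: shifted 1 elements -> [-5, -5, 10, 24, 2]
Insert 24: shifted 0 elements -> [-5, -5, 10, 24, 2]
Insert 2: shifted 2 elements -> [-5, -5, 2, 10, 24]


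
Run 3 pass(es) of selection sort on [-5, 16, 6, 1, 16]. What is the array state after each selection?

Pass 1: Select minimum -5 at index 0, swap -> [-5, 16, 6, 1, 16]
Pass 2: Select minimum 1 at index 3, swap -> [-5, 1, 6, 16, 16]
Pass 3: Select minimum 6 at index 2, swap -> [-5, 1, 6, 16, 16]


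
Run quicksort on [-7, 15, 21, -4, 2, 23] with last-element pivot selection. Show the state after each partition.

Partition 1: pivot=23 at index 5 -> [-7, 15, 21, -4, 2, 23]
Partition 2: pivot=2 at index 2 -> [-7, -4, 2, 15, 21, 23]
Partition 3: pivot=-4 at index 1 -> [-7, -4, 2, 15, 21, 23]
Partition 4: pivot=21 at index 4 -> [-7, -4, 2, 15, 21, 23]


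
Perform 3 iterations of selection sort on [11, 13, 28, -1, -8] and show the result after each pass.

Pass 1: Select minimum -8 at index 4, swap -> [-8, 13, 28, -1, 11]
Pass 2: Select minimum -1 at index 3, swap -> [-8, -1, 28, 13, 11]
Pass 3: Select minimum 11 at index 4, swap -> [-8, -1, 11, 13, 28]


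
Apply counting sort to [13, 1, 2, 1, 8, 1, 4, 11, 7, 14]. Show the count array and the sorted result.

Count array: [0, 3, 1, 0, 1, 0, 0, 1, 1, 0, 0, 1, 0, 1, 1]
(count[i] = number of elements equal to i)
Cumulative count: [0, 3, 4, 4, 5, 5, 5, 6, 7, 7, 7, 8, 8, 9, 10]
Sorted: [1, 1, 1, 2, 4, 7, 8, 11, 13, 14]


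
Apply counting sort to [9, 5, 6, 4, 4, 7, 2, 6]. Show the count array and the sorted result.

Count array: [0, 0, 1, 0, 2, 1, 2, 1, 0, 1]
(count[i] = number of elements equal to i)
Cumulative count: [0, 0, 1, 1, 3, 4, 6, 7, 7, 8]
Sorted: [2, 4, 4, 5, 6, 6, 7, 9]


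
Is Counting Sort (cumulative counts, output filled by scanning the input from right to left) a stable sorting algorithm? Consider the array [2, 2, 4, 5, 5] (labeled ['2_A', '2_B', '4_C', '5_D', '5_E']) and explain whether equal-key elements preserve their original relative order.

Trace Counting Sort on the labeled array (the key is the number; the letter only tracks identity):
  Counts for values 0..5: [0, 0, 2, 0, 1, 2]
  Cumulative counts: [0, 0, 2, 2, 3, 5]
  Scan right to left: place 5_E at output index 4
  Scan right to left: place 5_D at output index 3
  Scan right to left: place 4_C at output index 2
  Scan right to left: place 2_B at output index 1
  Scan right to left: place 2_A at output index 0
  Output: [2_A, 2_B, 4_C, 5_D, 5_E]
Equal keys:
  value 2: originally 2_A, 2_B; after sorting 2_A, 2_B -> order preserved
  value 5: originally 5_D, 5_E; after sorting 5_D, 5_E -> order preserved
All equal keys kept their original relative order. Counting Sort is stable: scanning the input right to left with decreasing cumulative counts places later duplicates at later output positions.
Answer: Stable


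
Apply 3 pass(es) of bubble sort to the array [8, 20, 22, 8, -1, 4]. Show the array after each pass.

After pass 1: [8, 20, 8, -1, 4, 22] (3 swaps)
After pass 2: [8, 8, -1, 4, 20, 22] (3 swaps)
After pass 3: [8, -1, 4, 8, 20, 22] (2 swaps)
Total swaps: 8


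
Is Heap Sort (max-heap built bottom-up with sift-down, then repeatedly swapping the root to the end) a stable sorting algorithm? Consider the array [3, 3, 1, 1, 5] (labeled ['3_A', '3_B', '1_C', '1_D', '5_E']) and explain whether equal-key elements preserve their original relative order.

Trace Heap Sort on the labeled array (the key is the number; the letter only tracks identity):
  Build max-heap: [5_E, 3_A, 1_C, 1_D, 3_B]
  Swap root 5_E to index 4, re-heapify first 4 -> [3_B, 3_A, 1_C, 1_D, 5_E]
  Swap root 3_B to index 3, re-heapify first 3 -> [3_A, 1_D, 1_C, 3_B, 5_E]
  Swap root 3_A to index 2, re-heapify first 2 -> [1_C, 1_D, 3_A, 3_B, 5_E]
  Swap root 1_C to index 1, re-heapify first 1 -> [1_D, 1_C, 3_A, 3_B, 5_E]
Final order: [1_D, 1_C, 3_A, 3_B, 5_E]
Equal keys:
  value 1: originally 1_C, 1_D; after sorting 1_D, 1_C -> order changed
  value 3: originally 3_A, 3_B; after sorting 3_A, 3_B -> order preserved
Equal keys were reordered, so Heap Sort is not stable: heap construction and root-to-end swaps move elements without regard to the original order of equal keys. (One such input is enough; an unstable sort may happen to preserve order on other inputs, but it gives no guarantee.)
Answer: Not stable


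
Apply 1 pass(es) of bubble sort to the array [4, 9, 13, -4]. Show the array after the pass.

After pass 1: [4, 9, -4, 13] (1 swaps)
Total swaps: 1


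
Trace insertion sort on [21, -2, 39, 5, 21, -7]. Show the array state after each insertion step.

First element 21 is already 'sorted'
Insert -2: shifted 1 elements -> [-2, 21, 39, 5, 21, -7]
Insert 39: shifted 0 elements -> [-2, 21, 39, 5, 21, -7]
Insert 5: shifted 2 elements -> [-2, 5, 21, 39, 21, -7]
Insert 21: shifted 1 elements -> [-2, 5, 21, 21, 39, -7]
Insert -7: shifted 5 elements -> [-7, -2, 5, 21, 21, 39]


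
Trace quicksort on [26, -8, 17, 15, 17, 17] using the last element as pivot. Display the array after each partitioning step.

Partition 1: pivot=17 at index 4 -> [-8, 17, 15, 17, 17, 26]
Partition 2: pivot=17 at index 3 -> [-8, 17, 15, 17, 17, 26]
Partition 3: pivot=15 at index 1 -> [-8, 15, 17, 17, 17, 26]


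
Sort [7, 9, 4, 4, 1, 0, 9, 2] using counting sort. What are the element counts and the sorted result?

Count array: [1, 1, 1, 0, 2, 0, 0, 1, 0, 2]
(count[i] = number of elements equal to i)
Cumulative count: [1, 2, 3, 3, 5, 5, 5, 6, 6, 8]
Sorted: [0, 1, 2, 4, 4, 7, 9, 9]


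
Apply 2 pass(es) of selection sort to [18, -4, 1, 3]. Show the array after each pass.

Pass 1: Select minimum -4 at index 1, swap -> [-4, 18, 1, 3]
Pass 2: Select minimum 1 at index 2, swap -> [-4, 1, 18, 3]


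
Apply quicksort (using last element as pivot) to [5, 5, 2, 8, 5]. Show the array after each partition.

Partition 1: pivot=5 at index 3 -> [5, 5, 2, 5, 8]
Partition 2: pivot=2 at index 0 -> [2, 5, 5, 5, 8]
Partition 3: pivot=5 at index 2 -> [2, 5, 5, 5, 8]


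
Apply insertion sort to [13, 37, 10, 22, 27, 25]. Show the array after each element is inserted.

First element 13 is already 'sorted'
Insert 37: shifted 0 elements -> [13, 37, 10, 22, 27, 25]
Insert 10: shifted 2 elements -> [10, 13, 37, 22, 27, 25]
Insert 22: shifted 1 elements -> [10, 13, 22, 37, 27, 25]
Insert 27: shifted 1 elements -> [10, 13, 22, 27, 37, 25]
Insert 25: shifted 2 elements -> [10, 13, 22, 25, 27, 37]


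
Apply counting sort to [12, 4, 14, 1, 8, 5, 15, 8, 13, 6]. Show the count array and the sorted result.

Count array: [0, 1, 0, 0, 1, 1, 1, 0, 2, 0, 0, 0, 1, 1, 1, 1]
(count[i] = number of elements equal to i)
Cumulative count: [0, 1, 1, 1, 2, 3, 4, 4, 6, 6, 6, 6, 7, 8, 9, 10]
Sorted: [1, 4, 5, 6, 8, 8, 12, 13, 14, 15]


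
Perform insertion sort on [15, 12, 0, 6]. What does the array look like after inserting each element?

First element 15 is already 'sorted'
Insert 12: shifted 1 elements -> [12, 15, 0, 6]
Insert 0: shifted 2 elements -> [0, 12, 15, 6]
Insert 6: shifted 2 elements -> [0, 6, 12, 15]


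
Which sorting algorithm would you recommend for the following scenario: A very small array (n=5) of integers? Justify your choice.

Best choice: Insertion sort
Reason: For tiny inputs the O(n^2) overhead is negligible and insertion sort has minimal constant factors


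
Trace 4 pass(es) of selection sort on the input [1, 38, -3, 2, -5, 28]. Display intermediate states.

Pass 1: Select minimum -5 at index 4, swap -> [-5, 38, -3, 2, 1, 28]
Pass 2: Select minimum -3 at index 2, swap -> [-5, -3, 38, 2, 1, 28]
Pass 3: Select minimum 1 at index 4, swap -> [-5, -3, 1, 2, 38, 28]
Pass 4: Select minimum 2 at index 3, swap -> [-5, -3, 1, 2, 38, 28]


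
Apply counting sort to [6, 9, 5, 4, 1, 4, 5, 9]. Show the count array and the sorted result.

Count array: [0, 1, 0, 0, 2, 2, 1, 0, 0, 2]
(count[i] = number of elements equal to i)
Cumulative count: [0, 1, 1, 1, 3, 5, 6, 6, 6, 8]
Sorted: [1, 4, 4, 5, 5, 6, 9, 9]


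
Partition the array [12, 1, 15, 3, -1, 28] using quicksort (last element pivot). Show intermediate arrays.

Partition 1: pivot=28 at index 5 -> [12, 1, 15, 3, -1, 28]
Partition 2: pivot=-1 at index 0 -> [-1, 1, 15, 3, 12, 28]
Partition 3: pivot=12 at index 3 -> [-1, 1, 3, 12, 15, 28]
Partition 4: pivot=3 at index 2 -> [-1, 1, 3, 12, 15, 28]


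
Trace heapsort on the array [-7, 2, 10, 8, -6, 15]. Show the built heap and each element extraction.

Build heap: [15, 8, 10, 2, -6, -7]
Extract 15: [10, 8, -7, 2, -6, 15]
Extract 10: [8, 2, -7, -6, 10, 15]
Extract 8: [2, -6, -7, 8, 10, 15]
Extract 2: [-6, -7, 2, 8, 10, 15]
Extract -6: [-7, -6, 2, 8, 10, 15]


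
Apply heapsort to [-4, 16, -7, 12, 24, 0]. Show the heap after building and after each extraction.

Build heap: [24, 16, 0, 12, -4, -7]
Extract 24: [16, 12, 0, -7, -4, 24]
Extract 16: [12, -4, 0, -7, 16, 24]
Extract 12: [0, -4, -7, 12, 16, 24]
Extract 0: [-4, -7, 0, 12, 16, 24]
Extract -4: [-7, -4, 0, 12, 16, 24]


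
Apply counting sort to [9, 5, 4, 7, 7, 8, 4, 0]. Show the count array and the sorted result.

Count array: [1, 0, 0, 0, 2, 1, 0, 2, 1, 1]
(count[i] = number of elements equal to i)
Cumulative count: [1, 1, 1, 1, 3, 4, 4, 6, 7, 8]
Sorted: [0, 4, 4, 5, 7, 7, 8, 9]


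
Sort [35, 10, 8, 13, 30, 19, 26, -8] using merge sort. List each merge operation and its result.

Divide and conquer:
  Merge [35] + [10] -> [10, 35]
  Merge [8] + [13] -> [8, 13]
  Merge [10, 35] + [8, 13] -> [8, 10, 13, 35]
  Merge [30] + [19] -> [19, 30]
  Merge [26] + [-8] -> [-8, 26]
  Merge [19, 30] + [-8, 26] -> [-8, 19, 26, 30]
  Merge [8, 10, 13, 35] + [-8, 19, 26, 30] -> [-8, 8, 10, 13, 19, 26, 30, 35]


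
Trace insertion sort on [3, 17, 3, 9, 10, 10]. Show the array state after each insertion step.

First element 3 is already 'sorted'
Insert 17: shifted 0 elements -> [3, 17, 3, 9, 10, 10]
Insert 3: shifted 1 elements -> [3, 3, 17, 9, 10, 10]
Insert 9: shifted 1 elements -> [3, 3, 9, 17, 10, 10]
Insert 10: shifted 1 elements -> [3, 3, 9, 10, 17, 10]
Insert 10: shifted 1 elements -> [3, 3, 9, 10, 10, 17]


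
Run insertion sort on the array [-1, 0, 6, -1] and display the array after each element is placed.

First element -1 is already 'sorted'
Insert 0: shifted 0 elements -> [-1, 0, 6, -1]
Insert 6: shifted 0 elements -> [-1, 0, 6, -1]
Insert -1: shifted 2 elements -> [-1, -1, 0, 6]


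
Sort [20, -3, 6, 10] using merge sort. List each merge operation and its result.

Divide and conquer:
  Merge [20] + [-3] -> [-3, 20]
  Merge [6] + [10] -> [6, 10]
  Merge [-3, 20] + [6, 10] -> [-3, 6, 10, 20]


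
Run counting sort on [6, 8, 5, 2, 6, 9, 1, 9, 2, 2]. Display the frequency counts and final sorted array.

Count array: [0, 1, 3, 0, 0, 1, 2, 0, 1, 2]
(count[i] = number of elements equal to i)
Cumulative count: [0, 1, 4, 4, 4, 5, 7, 7, 8, 10]
Sorted: [1, 2, 2, 2, 5, 6, 6, 8, 9, 9]


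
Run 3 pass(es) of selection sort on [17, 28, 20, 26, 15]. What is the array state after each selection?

Pass 1: Select minimum 15 at index 4, swap -> [15, 28, 20, 26, 17]
Pass 2: Select minimum 17 at index 4, swap -> [15, 17, 20, 26, 28]
Pass 3: Select minimum 20 at index 2, swap -> [15, 17, 20, 26, 28]


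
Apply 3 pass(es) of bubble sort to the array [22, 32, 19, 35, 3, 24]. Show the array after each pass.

After pass 1: [22, 19, 32, 3, 24, 35] (3 swaps)
After pass 2: [19, 22, 3, 24, 32, 35] (3 swaps)
After pass 3: [19, 3, 22, 24, 32, 35] (1 swaps)
Total swaps: 7


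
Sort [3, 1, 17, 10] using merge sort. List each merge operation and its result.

Divide and conquer:
  Merge [3] + [1] -> [1, 3]
  Merge [17] + [10] -> [10, 17]
  Merge [1, 3] + [10, 17] -> [1, 3, 10, 17]


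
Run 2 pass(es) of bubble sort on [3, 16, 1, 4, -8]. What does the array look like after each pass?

After pass 1: [3, 1, 4, -8, 16] (3 swaps)
After pass 2: [1, 3, -8, 4, 16] (2 swaps)
Total swaps: 5


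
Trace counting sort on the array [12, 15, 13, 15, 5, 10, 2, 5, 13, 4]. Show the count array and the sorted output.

Count array: [0, 0, 1, 0, 1, 2, 0, 0, 0, 0, 1, 0, 1, 2, 0, 2]
(count[i] = number of elements equal to i)
Cumulative count: [0, 0, 1, 1, 2, 4, 4, 4, 4, 4, 5, 5, 6, 8, 8, 10]
Sorted: [2, 4, 5, 5, 10, 12, 13, 13, 15, 15]


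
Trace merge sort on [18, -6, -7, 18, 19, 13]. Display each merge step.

Divide and conquer:
  Merge [-6] + [-7] -> [-7, -6]
  Merge [18] + [-7, -6] -> [-7, -6, 18]
  Merge [19] + [13] -> [13, 19]
  Merge [18] + [13, 19] -> [13, 18, 19]
  Merge [-7, -6, 18] + [13, 18, 19] -> [-7, -6, 13, 18, 18, 19]


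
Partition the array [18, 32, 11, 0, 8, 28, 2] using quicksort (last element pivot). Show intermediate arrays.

Partition 1: pivot=2 at index 1 -> [0, 2, 11, 18, 8, 28, 32]
Partition 2: pivot=32 at index 6 -> [0, 2, 11, 18, 8, 28, 32]
Partition 3: pivot=28 at index 5 -> [0, 2, 11, 18, 8, 28, 32]
Partition 4: pivot=8 at index 2 -> [0, 2, 8, 18, 11, 28, 32]
Partition 5: pivot=11 at index 3 -> [0, 2, 8, 11, 18, 28, 32]


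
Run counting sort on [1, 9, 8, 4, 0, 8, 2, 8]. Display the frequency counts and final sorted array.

Count array: [1, 1, 1, 0, 1, 0, 0, 0, 3, 1]
(count[i] = number of elements equal to i)
Cumulative count: [1, 2, 3, 3, 4, 4, 4, 4, 7, 8]
Sorted: [0, 1, 2, 4, 8, 8, 8, 9]


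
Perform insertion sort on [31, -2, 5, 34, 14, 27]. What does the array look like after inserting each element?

First element 31 is already 'sorted'
Insert -2: shifted 1 elements -> [-2, 31, 5, 34, 14, 27]
Insert 5: shifted 1 elements -> [-2, 5, 31, 34, 14, 27]
Insert 34: shifted 0 elements -> [-2, 5, 31, 34, 14, 27]
Insert 14: shifted 2 elements -> [-2, 5, 14, 31, 34, 27]
Insert 27: shifted 2 elements -> [-2, 5, 14, 27, 31, 34]


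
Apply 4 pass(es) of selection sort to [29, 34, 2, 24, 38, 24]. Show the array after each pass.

Pass 1: Select minimum 2 at index 2, swap -> [2, 34, 29, 24, 38, 24]
Pass 2: Select minimum 24 at index 3, swap -> [2, 24, 29, 34, 38, 24]
Pass 3: Select minimum 24 at index 5, swap -> [2, 24, 24, 34, 38, 29]
Pass 4: Select minimum 29 at index 5, swap -> [2, 24, 24, 29, 38, 34]


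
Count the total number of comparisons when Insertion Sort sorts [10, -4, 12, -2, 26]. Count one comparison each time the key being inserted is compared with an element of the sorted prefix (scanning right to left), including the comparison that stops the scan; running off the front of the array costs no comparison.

Insert -4: 10 > -4 (shift), reached front = 1 comparison(s) -> [-4, 10, 12, -2, 26]
Insert 12: 10 <= 12 (stop) = 1 comparison(s) -> [-4, 10, 12, -2, 26]
Insert -2: 12 > -2 (shift), 10 > -2 (shift), -4 <= -2 (stop) = 3 comparison(s) -> [-4, -2, 10, 12, 26]
Insert 26: 12 <= 26 (stop) = 1 comparison(s) -> [-4, -2, 10, 12, 26]
Total comparisons: 1 + 1 + 3 + 1 = 6


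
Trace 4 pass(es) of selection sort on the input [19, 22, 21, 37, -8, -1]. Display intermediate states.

Pass 1: Select minimum -8 at index 4, swap -> [-8, 22, 21, 37, 19, -1]
Pass 2: Select minimum -1 at index 5, swap -> [-8, -1, 21, 37, 19, 22]
Pass 3: Select minimum 19 at index 4, swap -> [-8, -1, 19, 37, 21, 22]
Pass 4: Select minimum 21 at index 4, swap -> [-8, -1, 19, 21, 37, 22]


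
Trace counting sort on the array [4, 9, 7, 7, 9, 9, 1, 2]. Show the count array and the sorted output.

Count array: [0, 1, 1, 0, 1, 0, 0, 2, 0, 3]
(count[i] = number of elements equal to i)
Cumulative count: [0, 1, 2, 2, 3, 3, 3, 5, 5, 8]
Sorted: [1, 2, 4, 7, 7, 9, 9, 9]


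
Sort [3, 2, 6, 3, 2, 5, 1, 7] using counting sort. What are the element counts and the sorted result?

Count array: [0, 1, 2, 2, 0, 1, 1, 1]
(count[i] = number of elements equal to i)
Cumulative count: [0, 1, 3, 5, 5, 6, 7, 8]
Sorted: [1, 2, 2, 3, 3, 5, 6, 7]


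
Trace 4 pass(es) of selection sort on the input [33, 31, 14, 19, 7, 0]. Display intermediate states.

Pass 1: Select minimum 0 at index 5, swap -> [0, 31, 14, 19, 7, 33]
Pass 2: Select minimum 7 at index 4, swap -> [0, 7, 14, 19, 31, 33]
Pass 3: Select minimum 14 at index 2, swap -> [0, 7, 14, 19, 31, 33]
Pass 4: Select minimum 19 at index 3, swap -> [0, 7, 14, 19, 31, 33]


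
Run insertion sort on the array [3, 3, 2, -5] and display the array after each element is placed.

First element 3 is already 'sorted'
Insert 3: shifted 0 elements -> [3, 3, 2, -5]
Insert 2: shifted 2 elements -> [2, 3, 3, -5]
Insert -5: shifted 3 elements -> [-5, 2, 3, 3]


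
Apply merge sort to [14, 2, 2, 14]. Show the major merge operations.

Divide and conquer:
  Merge [14] + [2] -> [2, 14]
  Merge [2] + [14] -> [2, 14]
  Merge [2, 14] + [2, 14] -> [2, 2, 14, 14]


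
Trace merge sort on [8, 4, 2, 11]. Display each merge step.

Divide and conquer:
  Merge [8] + [4] -> [4, 8]
  Merge [2] + [11] -> [2, 11]
  Merge [4, 8] + [2, 11] -> [2, 4, 8, 11]


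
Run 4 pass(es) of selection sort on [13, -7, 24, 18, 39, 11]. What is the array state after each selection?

Pass 1: Select minimum -7 at index 1, swap -> [-7, 13, 24, 18, 39, 11]
Pass 2: Select minimum 11 at index 5, swap -> [-7, 11, 24, 18, 39, 13]
Pass 3: Select minimum 13 at index 5, swap -> [-7, 11, 13, 18, 39, 24]
Pass 4: Select minimum 18 at index 3, swap -> [-7, 11, 13, 18, 39, 24]


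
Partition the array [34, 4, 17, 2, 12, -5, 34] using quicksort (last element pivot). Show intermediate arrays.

Partition 1: pivot=34 at index 6 -> [34, 4, 17, 2, 12, -5, 34]
Partition 2: pivot=-5 at index 0 -> [-5, 4, 17, 2, 12, 34, 34]
Partition 3: pivot=34 at index 5 -> [-5, 4, 17, 2, 12, 34, 34]
Partition 4: pivot=12 at index 3 -> [-5, 4, 2, 12, 17, 34, 34]
Partition 5: pivot=2 at index 1 -> [-5, 2, 4, 12, 17, 34, 34]


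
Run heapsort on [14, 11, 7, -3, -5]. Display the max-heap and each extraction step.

Build heap: [14, 11, 7, -3, -5]
Extract 14: [11, -3, 7, -5, 14]
Extract 11: [7, -3, -5, 11, 14]
Extract 7: [-3, -5, 7, 11, 14]
Extract -3: [-5, -3, 7, 11, 14]


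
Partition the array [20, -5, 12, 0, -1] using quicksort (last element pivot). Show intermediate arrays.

Partition 1: pivot=-1 at index 1 -> [-5, -1, 12, 0, 20]
Partition 2: pivot=20 at index 4 -> [-5, -1, 12, 0, 20]
Partition 3: pivot=0 at index 2 -> [-5, -1, 0, 12, 20]


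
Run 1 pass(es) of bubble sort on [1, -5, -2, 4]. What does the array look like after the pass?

After pass 1: [-5, -2, 1, 4] (2 swaps)
Total swaps: 2


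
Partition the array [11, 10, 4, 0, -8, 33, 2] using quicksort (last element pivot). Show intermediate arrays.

Partition 1: pivot=2 at index 2 -> [0, -8, 2, 11, 10, 33, 4]
Partition 2: pivot=-8 at index 0 -> [-8, 0, 2, 11, 10, 33, 4]
Partition 3: pivot=4 at index 3 -> [-8, 0, 2, 4, 10, 33, 11]
Partition 4: pivot=11 at index 5 -> [-8, 0, 2, 4, 10, 11, 33]


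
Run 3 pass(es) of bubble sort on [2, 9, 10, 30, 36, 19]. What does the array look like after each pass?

After pass 1: [2, 9, 10, 30, 19, 36] (1 swaps)
After pass 2: [2, 9, 10, 19, 30, 36] (1 swaps)
After pass 3: [2, 9, 10, 19, 30, 36] (0 swaps)
Total swaps: 2


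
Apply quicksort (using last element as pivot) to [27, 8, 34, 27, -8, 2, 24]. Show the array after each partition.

Partition 1: pivot=24 at index 3 -> [8, -8, 2, 24, 27, 34, 27]
Partition 2: pivot=2 at index 1 -> [-8, 2, 8, 24, 27, 34, 27]
Partition 3: pivot=27 at index 5 -> [-8, 2, 8, 24, 27, 27, 34]


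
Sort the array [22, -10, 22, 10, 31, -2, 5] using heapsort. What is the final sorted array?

Build heap: [31, 22, 22, 10, -10, -2, 5]
Extract 31: [22, 10, 22, 5, -10, -2, 31]
Extract 22: [22, 10, -2, 5, -10, 22, 31]
Extract 22: [10, 5, -2, -10, 22, 22, 31]
Extract 10: [5, -10, -2, 10, 22, 22, 31]
Extract 5: [-2, -10, 5, 10, 22, 22, 31]
Extract -2: [-10, -2, 5, 10, 22, 22, 31]


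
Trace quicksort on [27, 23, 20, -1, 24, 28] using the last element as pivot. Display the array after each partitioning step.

Partition 1: pivot=28 at index 5 -> [27, 23, 20, -1, 24, 28]
Partition 2: pivot=24 at index 3 -> [23, 20, -1, 24, 27, 28]
Partition 3: pivot=-1 at index 0 -> [-1, 20, 23, 24, 27, 28]
Partition 4: pivot=23 at index 2 -> [-1, 20, 23, 24, 27, 28]


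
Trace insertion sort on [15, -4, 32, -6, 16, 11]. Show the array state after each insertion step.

First element 15 is already 'sorted'
Insert -4: shifted 1 elements -> [-4, 15, 32, -6, 16, 11]
Insert 32: shifted 0 elements -> [-4, 15, 32, -6, 16, 11]
Insert -6: shifted 3 elements -> [-6, -4, 15, 32, 16, 11]
Insert 16: shifted 1 elements -> [-6, -4, 15, 16, 32, 11]
Insert 11: shifted 3 elements -> [-6, -4, 11, 15, 16, 32]


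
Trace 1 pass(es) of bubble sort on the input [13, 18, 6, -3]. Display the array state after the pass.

After pass 1: [13, 6, -3, 18] (2 swaps)
Total swaps: 2


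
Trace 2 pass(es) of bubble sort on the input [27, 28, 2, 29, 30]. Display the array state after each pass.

After pass 1: [27, 2, 28, 29, 30] (1 swaps)
After pass 2: [2, 27, 28, 29, 30] (1 swaps)
Total swaps: 2


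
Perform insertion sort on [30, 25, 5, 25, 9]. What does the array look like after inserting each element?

First element 30 is already 'sorted'
Insert 25: shifted 1 elements -> [25, 30, 5, 25, 9]
Insert 5: shifted 2 elements -> [5, 25, 30, 25, 9]
Insert 25: shifted 1 elements -> [5, 25, 25, 30, 9]
Insert 9: shifted 3 elements -> [5, 9, 25, 25, 30]


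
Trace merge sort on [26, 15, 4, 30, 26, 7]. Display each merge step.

Divide and conquer:
  Merge [15] + [4] -> [4, 15]
  Merge [26] + [4, 15] -> [4, 15, 26]
  Merge [26] + [7] -> [7, 26]
  Merge [30] + [7, 26] -> [7, 26, 30]
  Merge [4, 15, 26] + [7, 26, 30] -> [4, 7, 15, 26, 26, 30]


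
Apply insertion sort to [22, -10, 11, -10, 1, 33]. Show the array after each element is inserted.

First element 22 is already 'sorted'
Insert -10: shifted 1 elements -> [-10, 22, 11, -10, 1, 33]
Insert 11: shifted 1 elements -> [-10, 11, 22, -10, 1, 33]
Insert -10: shifted 2 elements -> [-10, -10, 11, 22, 1, 33]
Insert 1: shifted 2 elements -> [-10, -10, 1, 11, 22, 33]
Insert 33: shifted 0 elements -> [-10, -10, 1, 11, 22, 33]


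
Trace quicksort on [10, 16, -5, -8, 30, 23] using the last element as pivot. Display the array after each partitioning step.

Partition 1: pivot=23 at index 4 -> [10, 16, -5, -8, 23, 30]
Partition 2: pivot=-8 at index 0 -> [-8, 16, -5, 10, 23, 30]
Partition 3: pivot=10 at index 2 -> [-8, -5, 10, 16, 23, 30]


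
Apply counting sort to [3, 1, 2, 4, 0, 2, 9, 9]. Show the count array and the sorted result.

Count array: [1, 1, 2, 1, 1, 0, 0, 0, 0, 2]
(count[i] = number of elements equal to i)
Cumulative count: [1, 2, 4, 5, 6, 6, 6, 6, 6, 8]
Sorted: [0, 1, 2, 2, 3, 4, 9, 9]


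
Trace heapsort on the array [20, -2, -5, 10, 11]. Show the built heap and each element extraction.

Build heap: [20, 11, -5, 10, -2]
Extract 20: [11, 10, -5, -2, 20]
Extract 11: [10, -2, -5, 11, 20]
Extract 10: [-2, -5, 10, 11, 20]
Extract -2: [-5, -2, 10, 11, 20]


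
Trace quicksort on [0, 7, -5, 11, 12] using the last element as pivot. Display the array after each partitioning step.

Partition 1: pivot=12 at index 4 -> [0, 7, -5, 11, 12]
Partition 2: pivot=11 at index 3 -> [0, 7, -5, 11, 12]
Partition 3: pivot=-5 at index 0 -> [-5, 7, 0, 11, 12]
Partition 4: pivot=0 at index 1 -> [-5, 0, 7, 11, 12]


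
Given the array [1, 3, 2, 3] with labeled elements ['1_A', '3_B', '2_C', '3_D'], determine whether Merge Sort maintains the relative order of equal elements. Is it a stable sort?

Trace Merge Sort on the labeled array (the key is the number; the letter only tracks identity):
  Merge [1_A] + [3_B] -> [1_A, 3_B]
  Merge [2_C] + [3_D] -> [2_C, 3_D]
  Merge [1_A, 3_B] + [2_C, 3_D] -> [1_A, 2_C, 3_B, 3_D]
Final order: [1_A, 2_C, 3_B, 3_D]
Equal keys:
  value 3: originally 3_B, 3_D; after sorting 3_B, 3_D -> order preserved
All equal keys kept their original relative order. Merge Sort is stable: when the heads of the two halves are equal the merge takes from the left half first.
Answer: Stable


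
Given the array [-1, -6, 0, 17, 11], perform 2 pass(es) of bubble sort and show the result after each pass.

After pass 1: [-6, -1, 0, 11, 17] (2 swaps)
After pass 2: [-6, -1, 0, 11, 17] (0 swaps)
Total swaps: 2


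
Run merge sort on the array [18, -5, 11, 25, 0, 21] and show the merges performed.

Divide and conquer:
  Merge [-5] + [11] -> [-5, 11]
  Merge [18] + [-5, 11] -> [-5, 11, 18]
  Merge [0] + [21] -> [0, 21]
  Merge [25] + [0, 21] -> [0, 21, 25]
  Merge [-5, 11, 18] + [0, 21, 25] -> [-5, 0, 11, 18, 21, 25]


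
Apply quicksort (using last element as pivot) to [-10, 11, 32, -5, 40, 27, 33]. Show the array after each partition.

Partition 1: pivot=33 at index 5 -> [-10, 11, 32, -5, 27, 33, 40]
Partition 2: pivot=27 at index 3 -> [-10, 11, -5, 27, 32, 33, 40]
Partition 3: pivot=-5 at index 1 -> [-10, -5, 11, 27, 32, 33, 40]


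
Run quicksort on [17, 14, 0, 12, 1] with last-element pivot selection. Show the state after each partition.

Partition 1: pivot=1 at index 1 -> [0, 1, 17, 12, 14]
Partition 2: pivot=14 at index 3 -> [0, 1, 12, 14, 17]


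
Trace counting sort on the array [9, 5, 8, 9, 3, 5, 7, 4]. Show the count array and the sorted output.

Count array: [0, 0, 0, 1, 1, 2, 0, 1, 1, 2]
(count[i] = number of elements equal to i)
Cumulative count: [0, 0, 0, 1, 2, 4, 4, 5, 6, 8]
Sorted: [3, 4, 5, 5, 7, 8, 9, 9]


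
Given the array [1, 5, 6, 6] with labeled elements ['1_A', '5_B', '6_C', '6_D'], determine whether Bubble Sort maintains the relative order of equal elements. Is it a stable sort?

Trace Bubble Sort on the labeled array (the key is the number; the letter only tracks identity):
  After pass 1: [1_A, 5_B, 6_C, 6_D] (no swaps, done)
Final order: [1_A, 5_B, 6_C, 6_D]
Equal keys:
  value 6: originally 6_C, 6_D; after sorting 6_C, 6_D -> order preserved
All equal keys kept their original relative order. Bubble Sort is stable: it only swaps adjacent elements when the left one is strictly greater, so equal keys never move past each other.
Answer: Stable


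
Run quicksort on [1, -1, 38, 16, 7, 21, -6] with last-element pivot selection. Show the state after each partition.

Partition 1: pivot=-6 at index 0 -> [-6, -1, 38, 16, 7, 21, 1]
Partition 2: pivot=1 at index 2 -> [-6, -1, 1, 16, 7, 21, 38]
Partition 3: pivot=38 at index 6 -> [-6, -1, 1, 16, 7, 21, 38]
Partition 4: pivot=21 at index 5 -> [-6, -1, 1, 16, 7, 21, 38]
Partition 5: pivot=7 at index 3 -> [-6, -1, 1, 7, 16, 21, 38]
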